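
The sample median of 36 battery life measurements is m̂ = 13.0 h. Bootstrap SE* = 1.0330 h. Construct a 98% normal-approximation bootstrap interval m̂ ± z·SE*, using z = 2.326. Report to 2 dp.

(10.60, 15.40)

Margin = 2.326 × 1.0330 = 2.403
Interval: 13.0 ± 2.403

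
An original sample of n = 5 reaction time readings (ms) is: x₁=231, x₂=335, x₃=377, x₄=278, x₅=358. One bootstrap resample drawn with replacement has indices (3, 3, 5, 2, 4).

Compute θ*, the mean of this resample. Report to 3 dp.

θ* = 345.000

Resample values: 377, 377, 358, 335, 278.
Mean = (377 + 377 + 358 + 335 + 278) / 5 = 1725.0 / 5 = 345.000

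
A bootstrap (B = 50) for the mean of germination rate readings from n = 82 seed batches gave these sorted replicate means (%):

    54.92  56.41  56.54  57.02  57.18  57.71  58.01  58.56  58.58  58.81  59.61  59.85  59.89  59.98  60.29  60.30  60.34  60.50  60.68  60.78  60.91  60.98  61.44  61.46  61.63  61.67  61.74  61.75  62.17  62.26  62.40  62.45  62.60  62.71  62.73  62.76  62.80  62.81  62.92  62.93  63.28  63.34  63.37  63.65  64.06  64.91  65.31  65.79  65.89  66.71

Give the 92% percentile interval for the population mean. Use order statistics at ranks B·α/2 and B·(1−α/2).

α = 0.08; lower rank = 50 × 0.040 = 2; upper rank = 50 × 0.960 = 48.
The 2nd smallest replicate is 56.41; the 48th is 65.79.

(56.41, 65.79)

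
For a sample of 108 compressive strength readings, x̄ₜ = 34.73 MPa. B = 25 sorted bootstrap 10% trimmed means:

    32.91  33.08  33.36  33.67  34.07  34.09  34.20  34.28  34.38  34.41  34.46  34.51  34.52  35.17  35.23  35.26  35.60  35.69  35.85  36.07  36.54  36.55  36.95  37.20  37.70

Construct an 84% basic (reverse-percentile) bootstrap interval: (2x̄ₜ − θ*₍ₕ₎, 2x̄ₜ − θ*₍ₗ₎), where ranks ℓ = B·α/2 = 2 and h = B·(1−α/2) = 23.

Percentile endpoints at ranks 2 and 23: θ*₍2₎ = 33.08, θ*₍23₎ = 36.95.
Basic interval reflects these around x̄ₜ:
  lower = 2 × 34.73 − 36.95 = 32.51
  upper = 2 × 34.73 − 33.08 = 36.38

(32.51, 36.38)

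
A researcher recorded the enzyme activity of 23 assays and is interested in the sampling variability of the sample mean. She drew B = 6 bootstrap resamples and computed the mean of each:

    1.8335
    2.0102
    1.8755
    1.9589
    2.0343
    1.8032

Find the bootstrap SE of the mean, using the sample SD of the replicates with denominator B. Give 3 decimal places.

SE* = 0.087

Bootstrap SE is the standard deviation of the 6 replicate means.
Mean of replicates: (1.8335 + 2.0102 + 1.8755 + 1.9589 + 2.0343 + 1.8032) / 6 = 11.51560 / 6 = 1.91927
Sum of squared deviations: (−0.08577)² + (+0.09093)² + (−0.04377)² + (+0.03963)² + (+0.11503)² + (−0.11607)² = 0.04582
Variance = 0.04582 / 6 = 0.00764
SE* = √0.00764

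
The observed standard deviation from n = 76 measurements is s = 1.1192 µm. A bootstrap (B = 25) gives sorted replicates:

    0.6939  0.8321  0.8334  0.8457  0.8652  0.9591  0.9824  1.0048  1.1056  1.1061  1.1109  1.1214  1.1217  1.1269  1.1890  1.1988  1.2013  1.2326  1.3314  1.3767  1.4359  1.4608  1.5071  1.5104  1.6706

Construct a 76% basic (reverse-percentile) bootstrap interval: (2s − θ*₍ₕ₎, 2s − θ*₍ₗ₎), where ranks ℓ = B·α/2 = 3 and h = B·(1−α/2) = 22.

(0.7776, 1.4050)

Percentile endpoints at ranks 3 and 22: θ*₍3₎ = 0.8334, θ*₍22₎ = 1.4608.
Basic interval reflects these around s:
  lower = 2 × 1.1192 − 1.4608 = 0.7776
  upper = 2 × 1.1192 − 0.8334 = 1.4050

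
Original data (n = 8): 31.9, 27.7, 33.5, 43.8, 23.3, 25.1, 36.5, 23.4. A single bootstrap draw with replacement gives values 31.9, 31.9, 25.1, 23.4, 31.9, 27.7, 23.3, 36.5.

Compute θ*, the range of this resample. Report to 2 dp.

Range = 36.5 − 23.3 = 13.20

θ* = 13.20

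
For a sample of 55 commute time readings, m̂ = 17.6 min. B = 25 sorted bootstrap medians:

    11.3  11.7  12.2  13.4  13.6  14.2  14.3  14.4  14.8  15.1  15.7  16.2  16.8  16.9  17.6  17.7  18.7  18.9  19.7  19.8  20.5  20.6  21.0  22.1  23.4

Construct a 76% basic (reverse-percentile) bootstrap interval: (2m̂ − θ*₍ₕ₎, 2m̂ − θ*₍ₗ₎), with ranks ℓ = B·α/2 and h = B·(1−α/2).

(14.6, 23.0)

Percentile endpoints at ranks 3 and 22: θ*₍3₎ = 12.2, θ*₍22₎ = 20.6.
Basic interval reflects these around m̂:
  lower = 2 × 17.6 − 20.6 = 14.6
  upper = 2 × 17.6 − 12.2 = 23.0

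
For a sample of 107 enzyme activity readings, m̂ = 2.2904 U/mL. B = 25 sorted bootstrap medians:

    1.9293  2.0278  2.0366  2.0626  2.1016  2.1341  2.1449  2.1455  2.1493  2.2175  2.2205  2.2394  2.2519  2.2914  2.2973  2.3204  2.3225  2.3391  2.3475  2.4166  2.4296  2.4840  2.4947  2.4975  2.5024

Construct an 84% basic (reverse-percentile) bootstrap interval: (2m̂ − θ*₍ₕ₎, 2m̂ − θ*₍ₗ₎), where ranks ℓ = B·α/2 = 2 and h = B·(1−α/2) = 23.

Percentile endpoints at ranks 2 and 23: θ*₍2₎ = 2.0278, θ*₍23₎ = 2.4947.
Basic interval reflects these around m̂:
  lower = 2 × 2.2904 − 2.4947 = 2.0861
  upper = 2 × 2.2904 − 2.0278 = 2.5530

(2.0861, 2.5530)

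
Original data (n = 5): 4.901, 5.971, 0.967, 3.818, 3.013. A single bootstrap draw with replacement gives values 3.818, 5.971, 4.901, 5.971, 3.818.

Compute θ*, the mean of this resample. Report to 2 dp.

θ* = 4.90

Mean = (3.818 + 5.971 + 4.901 + 5.971 + 3.818) / 5 = 24.4790 / 5 = 4.90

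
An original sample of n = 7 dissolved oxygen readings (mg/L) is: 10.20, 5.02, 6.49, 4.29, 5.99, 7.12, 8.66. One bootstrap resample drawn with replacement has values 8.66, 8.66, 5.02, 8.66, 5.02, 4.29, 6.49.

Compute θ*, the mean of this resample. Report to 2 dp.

θ* = 6.69

Mean = (8.66 + 8.66 + 5.02 + 8.66 + 5.02 + 4.29 + 6.49) / 7 = 46.800 / 7 = 6.69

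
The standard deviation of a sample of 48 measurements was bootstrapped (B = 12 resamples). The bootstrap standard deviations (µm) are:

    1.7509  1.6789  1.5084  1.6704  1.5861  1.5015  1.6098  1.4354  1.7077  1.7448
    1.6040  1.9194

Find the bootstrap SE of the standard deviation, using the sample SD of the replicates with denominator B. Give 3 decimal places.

SE* = 0.126

Bootstrap SE is the standard deviation of the 12 replicate standard deviations.
Mean of replicates: (1.7509 + 1.6789 + 1.5084 + 1.6704 + 1.5861 + 1.5015 + 1.6098 + 1.4354 + 1.7077 + 1.7448 + 1.6040 + 1.9194) / 12 = 19.71730 / 12 = 1.64311
Sum of squared deviations: (+0.10779)² + (+0.03579)² + (−0.13471)² + (+0.02729)² + (−0.05701)² + (−0.14161)² + (−0.03331)² + (−0.20771)² + (+0.06459)² + (+0.10169)² + (−0.03911)² + (+0.27629)² = 0.19173
Variance = 0.19173 / 12 = 0.01598
SE* = √0.01598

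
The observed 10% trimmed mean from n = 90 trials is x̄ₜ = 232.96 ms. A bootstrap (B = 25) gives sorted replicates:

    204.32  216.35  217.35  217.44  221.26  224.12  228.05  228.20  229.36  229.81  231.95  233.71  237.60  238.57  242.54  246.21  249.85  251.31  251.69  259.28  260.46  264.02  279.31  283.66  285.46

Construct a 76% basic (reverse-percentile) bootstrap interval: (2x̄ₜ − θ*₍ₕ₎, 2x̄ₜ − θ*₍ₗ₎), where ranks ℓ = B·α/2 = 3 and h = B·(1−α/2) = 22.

Percentile endpoints at ranks 3 and 22: θ*₍3₎ = 217.35, θ*₍22₎ = 264.02.
Basic interval reflects these around x̄ₜ:
  lower = 2 × 232.96 − 264.02 = 201.90
  upper = 2 × 232.96 − 217.35 = 248.57

(201.90, 248.57)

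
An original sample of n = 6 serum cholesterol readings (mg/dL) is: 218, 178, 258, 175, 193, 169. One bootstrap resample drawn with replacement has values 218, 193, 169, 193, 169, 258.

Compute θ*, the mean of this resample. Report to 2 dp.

Mean = (218 + 193 + 169 + 193 + 169 + 258) / 6 = 1200.0 / 6 = 200.00

θ* = 200.00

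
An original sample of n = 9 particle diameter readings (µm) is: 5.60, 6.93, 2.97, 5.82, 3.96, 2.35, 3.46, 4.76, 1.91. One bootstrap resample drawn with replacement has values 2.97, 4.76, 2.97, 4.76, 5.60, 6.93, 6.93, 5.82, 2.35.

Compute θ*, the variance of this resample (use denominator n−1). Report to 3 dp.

θ* = 2.932

Mean = 4.7878; sum of squared deviations = 23.4564
s² = 23.4564 / 8 = 2.9320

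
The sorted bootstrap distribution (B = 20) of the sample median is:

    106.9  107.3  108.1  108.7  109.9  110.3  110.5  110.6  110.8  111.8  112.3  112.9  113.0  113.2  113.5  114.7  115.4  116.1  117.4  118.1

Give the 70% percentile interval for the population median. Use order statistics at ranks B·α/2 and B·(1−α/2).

(108.1, 115.4)

α = 0.30; lower rank = 20 × 0.150 = 3; upper rank = 20 × 0.850 = 17.
The 3rd smallest replicate is 108.1; the 17th is 115.4.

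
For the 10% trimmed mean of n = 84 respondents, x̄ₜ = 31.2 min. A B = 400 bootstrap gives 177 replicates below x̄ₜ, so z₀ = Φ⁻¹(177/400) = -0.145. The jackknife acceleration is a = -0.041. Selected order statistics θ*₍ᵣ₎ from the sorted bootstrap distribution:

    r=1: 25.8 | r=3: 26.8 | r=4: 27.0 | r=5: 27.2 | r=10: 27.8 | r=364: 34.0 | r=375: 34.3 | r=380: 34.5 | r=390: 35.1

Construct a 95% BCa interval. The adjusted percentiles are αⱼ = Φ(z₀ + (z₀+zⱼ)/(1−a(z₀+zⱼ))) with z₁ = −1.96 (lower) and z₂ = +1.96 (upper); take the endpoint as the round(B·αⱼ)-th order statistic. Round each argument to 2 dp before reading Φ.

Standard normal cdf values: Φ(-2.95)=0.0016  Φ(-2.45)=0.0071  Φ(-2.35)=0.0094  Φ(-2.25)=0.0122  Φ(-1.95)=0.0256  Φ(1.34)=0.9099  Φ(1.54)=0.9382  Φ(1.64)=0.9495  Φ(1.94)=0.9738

Lower: z₀ + z₁ = -0.145 + (-1.960) = -2.105; 1 − a(z₀+z₁) = 1 − (-0.041)(-2.105) = 0.9137; argument = -0.145 + (-2.105)/0.9137 = -2.4488 → -2.45.
α₁ = Φ(-2.45) = 0.0071; rank = round(400 × 0.0071) = 3; θ*₍3₎ = 26.8.
Upper: z₀ + z₂ = 1.815; 1 − a(z₀+z₂) = 1.0744; argument = 1.5443 → 1.54; α₂ = 0.9382; rank = 375; θ*₍375₎ = 34.3.

(26.8, 34.3)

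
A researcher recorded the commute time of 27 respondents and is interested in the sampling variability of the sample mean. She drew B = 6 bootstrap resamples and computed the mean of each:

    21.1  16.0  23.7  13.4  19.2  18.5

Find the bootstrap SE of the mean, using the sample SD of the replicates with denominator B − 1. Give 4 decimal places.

SE* = 3.6446

Bootstrap SE is the standard deviation of the 6 replicate means.
Mean of replicates: (21.1 + 16.0 + 23.7 + 13.4 + 19.2 + 18.5) / 6 = 111.90000 / 6 = 18.65000
Sum of squared deviations: (+2.45000)² + (−2.65000)² + (+5.05000)² + (−5.25000)² + (+0.55000)² + (−0.15000)² = 66.41500
Variance = 66.41500 / 5 = 13.28300
SE* = √13.28300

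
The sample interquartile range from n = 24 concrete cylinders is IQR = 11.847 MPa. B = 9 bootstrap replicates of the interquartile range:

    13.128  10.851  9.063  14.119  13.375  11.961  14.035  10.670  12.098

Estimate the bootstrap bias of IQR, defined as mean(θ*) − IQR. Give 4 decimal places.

mean(θ*) = (13.128 + 10.851 + 9.063 + 14.119 + 13.375 + 11.961 + 14.035 + 10.670 + 12.098) / 9 = 12.14444
bias = 12.14444 − 11.847

bias = +0.2974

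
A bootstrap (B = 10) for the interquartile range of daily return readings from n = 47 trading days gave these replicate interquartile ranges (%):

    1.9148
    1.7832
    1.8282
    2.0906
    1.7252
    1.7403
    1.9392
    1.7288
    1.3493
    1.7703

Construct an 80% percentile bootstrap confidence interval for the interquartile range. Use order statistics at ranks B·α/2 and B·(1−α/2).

Sorted replicates: 1.3493, 1.7252, 1.7288, 1.7403, 1.7703, 1.7832, 1.8282, 1.9148, 1.9392, 2.0906
α = 0.20; lower rank = 10 × 0.100 = 1; upper rank = 10 × 0.900 = 9.
The 1st smallest replicate is 1.3493; the 9th is 1.9392.

(1.3493, 1.9392)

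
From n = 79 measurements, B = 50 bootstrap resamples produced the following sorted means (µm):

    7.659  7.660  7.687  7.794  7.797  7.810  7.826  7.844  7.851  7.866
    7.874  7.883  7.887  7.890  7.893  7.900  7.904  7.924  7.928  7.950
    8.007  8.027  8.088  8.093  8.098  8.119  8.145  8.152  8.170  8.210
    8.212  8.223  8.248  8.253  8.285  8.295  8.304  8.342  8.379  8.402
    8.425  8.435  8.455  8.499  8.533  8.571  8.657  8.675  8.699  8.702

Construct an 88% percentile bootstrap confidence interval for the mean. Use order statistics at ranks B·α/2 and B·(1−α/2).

α = 0.12; lower rank = 50 × 0.060 = 3; upper rank = 50 × 0.940 = 47.
The 3rd smallest replicate is 7.687; the 47th is 8.657.

(7.687, 8.657)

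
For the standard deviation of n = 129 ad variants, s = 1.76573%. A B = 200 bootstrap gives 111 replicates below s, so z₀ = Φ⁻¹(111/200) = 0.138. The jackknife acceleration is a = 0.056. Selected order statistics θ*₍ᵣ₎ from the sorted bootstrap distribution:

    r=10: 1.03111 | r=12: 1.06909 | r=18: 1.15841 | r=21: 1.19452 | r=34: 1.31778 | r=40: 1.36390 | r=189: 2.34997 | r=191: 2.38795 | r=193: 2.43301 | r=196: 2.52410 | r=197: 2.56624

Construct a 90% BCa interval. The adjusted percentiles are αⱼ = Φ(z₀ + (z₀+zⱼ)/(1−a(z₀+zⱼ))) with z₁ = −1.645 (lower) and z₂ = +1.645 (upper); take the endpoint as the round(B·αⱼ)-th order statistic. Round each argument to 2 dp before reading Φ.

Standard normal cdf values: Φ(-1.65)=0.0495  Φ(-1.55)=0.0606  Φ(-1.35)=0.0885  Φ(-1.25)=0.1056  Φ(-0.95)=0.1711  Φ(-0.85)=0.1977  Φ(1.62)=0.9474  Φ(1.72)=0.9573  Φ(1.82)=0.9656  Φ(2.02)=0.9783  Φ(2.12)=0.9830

Lower: z₀ + z₁ = 0.138 + (-1.645) = -1.507; 1 − a(z₀+z₁) = 1 − (0.056)(-1.507) = 1.0844; argument = 0.138 + (-1.507)/1.0844 = -1.2517 → -1.25.
α₁ = Φ(-1.25) = 0.1056; rank = round(200 × 0.1056) = 21; θ*₍21₎ = 1.19452.
Upper: z₀ + z₂ = 1.783; 1 − a(z₀+z₂) = 0.9002; argument = 2.1188 → 2.12; α₂ = 0.9830; rank = 197; θ*₍197₎ = 2.56624.

(1.19452, 2.56624)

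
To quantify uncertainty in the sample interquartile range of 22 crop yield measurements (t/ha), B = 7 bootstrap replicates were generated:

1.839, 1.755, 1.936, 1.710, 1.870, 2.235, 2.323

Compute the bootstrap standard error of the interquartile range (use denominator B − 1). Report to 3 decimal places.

Bootstrap SE is the standard deviation of the 7 replicate interquartile ranges.
Mean of replicates: (1.839 + 1.755 + 1.936 + 1.710 + 1.870 + 2.235 + 2.323) / 7 = 13.6680 / 7 = 1.9526
Sum of squared deviations: (−0.1136)² + (−0.1976)² + (−0.0166)² + (−0.2426)² + (−0.0826)² + (+0.2824)² + (+0.3704)² = 0.3348
Variance = 0.3348 / 6 = 0.0558
SE* = √0.0558

SE* = 0.236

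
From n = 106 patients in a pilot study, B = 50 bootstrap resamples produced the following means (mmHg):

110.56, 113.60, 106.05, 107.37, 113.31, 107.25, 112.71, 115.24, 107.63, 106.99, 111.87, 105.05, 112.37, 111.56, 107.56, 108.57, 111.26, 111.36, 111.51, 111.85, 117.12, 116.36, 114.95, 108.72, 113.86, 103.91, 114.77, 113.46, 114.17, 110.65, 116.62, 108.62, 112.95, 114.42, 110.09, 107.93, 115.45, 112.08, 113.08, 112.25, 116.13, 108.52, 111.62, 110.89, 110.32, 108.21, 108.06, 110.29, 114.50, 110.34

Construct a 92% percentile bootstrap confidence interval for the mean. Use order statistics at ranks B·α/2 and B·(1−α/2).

Sorted replicates: 103.91, 105.05, 106.05, 106.99, 107.25, 107.37, 107.56, 107.63, 107.93, 108.06, 108.21, 108.52, 108.57, 108.62, 108.72, 110.09, 110.29, 110.32, 110.34, 110.56, 110.65, 110.89, 111.26, 111.36, 111.51, 111.56, 111.62, 111.85, 111.87, 112.08, 112.25, 112.37, 112.71, 112.95, 113.08, 113.31, 113.46, 113.60, 113.86, 114.17, 114.42, 114.50, 114.77, 114.95, 115.24, 115.45, 116.13, 116.36, 116.62, 117.12
α = 0.08; lower rank = 50 × 0.040 = 2; upper rank = 50 × 0.960 = 48.
The 2nd smallest replicate is 105.05; the 48th is 116.36.

(105.05, 116.36)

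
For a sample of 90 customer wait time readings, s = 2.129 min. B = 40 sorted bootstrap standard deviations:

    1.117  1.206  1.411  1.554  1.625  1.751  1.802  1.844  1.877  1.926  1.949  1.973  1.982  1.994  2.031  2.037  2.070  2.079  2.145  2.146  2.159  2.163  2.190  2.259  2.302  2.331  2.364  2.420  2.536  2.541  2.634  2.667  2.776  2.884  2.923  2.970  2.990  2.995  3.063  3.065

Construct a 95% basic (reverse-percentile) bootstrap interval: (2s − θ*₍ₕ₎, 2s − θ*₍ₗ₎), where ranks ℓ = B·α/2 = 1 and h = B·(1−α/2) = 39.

(1.195, 3.141)

Percentile endpoints at ranks 1 and 39: θ*₍1₎ = 1.117, θ*₍39₎ = 3.063.
Basic interval reflects these around s:
  lower = 2 × 2.129 − 3.063 = 1.195
  upper = 2 × 2.129 − 1.117 = 3.141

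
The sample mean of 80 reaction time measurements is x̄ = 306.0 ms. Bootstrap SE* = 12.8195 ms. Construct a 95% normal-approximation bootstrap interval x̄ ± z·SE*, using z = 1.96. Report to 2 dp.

(280.87, 331.13)

Margin = 1.96 × 12.8195 = 25.126
Interval: 306.0 ± 25.126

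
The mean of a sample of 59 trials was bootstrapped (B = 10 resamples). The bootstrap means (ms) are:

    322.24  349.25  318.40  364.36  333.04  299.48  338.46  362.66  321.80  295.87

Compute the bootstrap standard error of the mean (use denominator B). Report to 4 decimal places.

SE* = 22.4809

Bootstrap SE is the standard deviation of the 10 replicate means.
Mean of replicates: (322.24 + 349.25 + 318.40 + 364.36 + 333.04 + 299.48 + 338.46 + 362.66 + 321.80 + 295.87) / 10 = 3305.56000 / 10 = 330.55600
Sum of squared deviations: (−8.31600)² + (+18.69400)² + (−12.15600)² + (+33.80400)² + (+2.48400)² + (−31.07600)² + (+7.90400)² + (+32.10400)² + (−8.75600)² + (−34.68600)² = 5053.91444
Variance = 5053.91444 / 10 = 505.39144
SE* = √505.39144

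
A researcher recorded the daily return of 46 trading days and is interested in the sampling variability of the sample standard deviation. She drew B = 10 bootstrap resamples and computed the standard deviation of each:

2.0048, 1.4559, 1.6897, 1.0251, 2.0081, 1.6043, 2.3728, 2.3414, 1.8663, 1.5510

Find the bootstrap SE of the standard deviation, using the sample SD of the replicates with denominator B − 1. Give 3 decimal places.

Bootstrap SE is the standard deviation of the 10 replicate standard deviations.
Mean of replicates: (2.0048 + 1.4559 + 1.6897 + 1.0251 + 2.0081 + 1.6043 + 2.3728 + 2.3414 + 1.8663 + 1.5510) / 10 = 17.91940 / 10 = 1.79194
Sum of squared deviations: (+0.21286)² + (−0.33604)² + (−0.10224)² + (−0.76684)² + (+0.21616)² + (−0.18764)² + (+0.58086)² + (+0.54946)² + (+0.07436)² + (−0.24094)² = 1.54155
Variance = 1.54155 / 9 = 0.17128
SE* = √0.17128

SE* = 0.414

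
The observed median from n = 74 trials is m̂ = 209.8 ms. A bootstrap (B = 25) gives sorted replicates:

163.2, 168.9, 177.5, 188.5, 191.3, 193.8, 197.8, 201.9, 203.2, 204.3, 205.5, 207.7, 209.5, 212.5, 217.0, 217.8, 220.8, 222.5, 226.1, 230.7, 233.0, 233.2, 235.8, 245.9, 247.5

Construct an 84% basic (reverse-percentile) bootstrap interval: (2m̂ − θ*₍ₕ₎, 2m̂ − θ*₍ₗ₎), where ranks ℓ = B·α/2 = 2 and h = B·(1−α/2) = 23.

Percentile endpoints at ranks 2 and 23: θ*₍2₎ = 168.9, θ*₍23₎ = 235.8.
Basic interval reflects these around m̂:
  lower = 2 × 209.8 − 235.8 = 183.8
  upper = 2 × 209.8 − 168.9 = 250.7

(183.8, 250.7)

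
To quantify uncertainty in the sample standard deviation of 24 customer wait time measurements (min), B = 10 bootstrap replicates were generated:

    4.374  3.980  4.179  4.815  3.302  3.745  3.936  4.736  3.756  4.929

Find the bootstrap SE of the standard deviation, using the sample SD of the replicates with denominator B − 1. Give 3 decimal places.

Bootstrap SE is the standard deviation of the 10 replicate standard deviations.
Mean of replicates: (4.374 + 3.980 + 4.179 + 4.815 + 3.302 + 3.745 + 3.936 + 4.736 + 3.756 + 4.929) / 10 = 41.7520 / 10 = 4.1752
Sum of squared deviations: (+0.1988)² + (−0.1952)² + (+0.0038)² + (+0.6398)² + (−0.8732)² + (−0.4302)² + (−0.2392)² + (+0.5608)² + (−0.4192)² + (+0.7538)² = 2.5502
Variance = 2.5502 / 9 = 0.2834
SE* = √0.2834

SE* = 0.532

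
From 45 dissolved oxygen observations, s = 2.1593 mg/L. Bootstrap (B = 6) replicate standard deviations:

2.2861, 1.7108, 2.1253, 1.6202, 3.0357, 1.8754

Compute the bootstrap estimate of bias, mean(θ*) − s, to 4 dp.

bias = −0.0504

mean(θ*) = (2.2861 + 1.7108 + 2.1253 + 1.6202 + 3.0357 + 1.8754) / 6 = 2.10892
bias = 2.10892 − 2.1593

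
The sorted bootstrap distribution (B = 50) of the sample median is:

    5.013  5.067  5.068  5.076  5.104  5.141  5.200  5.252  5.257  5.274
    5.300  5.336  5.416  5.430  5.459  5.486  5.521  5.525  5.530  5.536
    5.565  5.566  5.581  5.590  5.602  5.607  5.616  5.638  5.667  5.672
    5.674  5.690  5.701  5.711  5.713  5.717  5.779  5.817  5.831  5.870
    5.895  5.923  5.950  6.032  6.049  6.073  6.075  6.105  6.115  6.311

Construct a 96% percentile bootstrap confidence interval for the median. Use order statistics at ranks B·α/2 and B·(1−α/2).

(5.013, 6.115)

α = 0.04; lower rank = 50 × 0.020 = 1; upper rank = 50 × 0.980 = 49.
The 1st smallest replicate is 5.013; the 49th is 6.115.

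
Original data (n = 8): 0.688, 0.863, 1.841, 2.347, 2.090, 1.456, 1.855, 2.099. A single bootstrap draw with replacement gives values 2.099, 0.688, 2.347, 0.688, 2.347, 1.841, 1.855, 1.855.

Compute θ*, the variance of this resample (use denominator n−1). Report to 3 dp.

Mean = 1.7150; sum of squared deviations = 3.1108
s² = 3.1108 / 7 = 0.4444

θ* = 0.444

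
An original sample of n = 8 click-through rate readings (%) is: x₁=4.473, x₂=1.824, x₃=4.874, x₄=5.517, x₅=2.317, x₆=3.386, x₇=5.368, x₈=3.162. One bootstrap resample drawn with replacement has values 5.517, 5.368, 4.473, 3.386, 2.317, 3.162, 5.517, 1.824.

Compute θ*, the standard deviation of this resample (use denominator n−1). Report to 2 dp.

θ* = 1.48

Mean = 3.9455; sum of squared deviations = 15.3207
s² = 15.3207 / 7 = 2.1887
s = √2.1887 = 1.48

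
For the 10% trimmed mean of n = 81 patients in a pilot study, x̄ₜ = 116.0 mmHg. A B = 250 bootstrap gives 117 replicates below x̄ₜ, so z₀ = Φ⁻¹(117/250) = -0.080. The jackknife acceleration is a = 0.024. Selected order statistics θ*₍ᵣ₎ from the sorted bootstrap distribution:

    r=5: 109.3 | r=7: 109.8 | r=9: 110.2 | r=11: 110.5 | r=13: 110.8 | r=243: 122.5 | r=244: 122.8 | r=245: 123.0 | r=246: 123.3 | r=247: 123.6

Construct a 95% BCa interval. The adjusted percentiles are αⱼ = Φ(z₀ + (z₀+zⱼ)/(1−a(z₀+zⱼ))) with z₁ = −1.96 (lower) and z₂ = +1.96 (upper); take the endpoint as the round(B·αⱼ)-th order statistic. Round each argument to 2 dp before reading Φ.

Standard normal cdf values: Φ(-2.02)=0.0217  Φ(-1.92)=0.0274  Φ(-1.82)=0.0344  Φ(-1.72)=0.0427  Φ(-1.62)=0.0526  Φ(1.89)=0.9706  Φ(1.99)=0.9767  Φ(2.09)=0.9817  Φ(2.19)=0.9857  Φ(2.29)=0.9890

Lower: z₀ + z₁ = -0.080 + (-1.960) = -2.040; 1 − a(z₀+z₁) = 1 − (0.024)(-2.040) = 1.0490; argument = -0.080 + (-2.040)/1.0490 = -2.0248 → -2.02.
α₁ = Φ(-2.02) = 0.0217; rank = round(250 × 0.0217) = 5; θ*₍5₎ = 109.3.
Upper: z₀ + z₂ = 1.880; 1 − a(z₀+z₂) = 0.9549; argument = 1.8888 → 1.89; α₂ = 0.9706; rank = 243; θ*₍243₎ = 122.5.

(109.3, 122.5)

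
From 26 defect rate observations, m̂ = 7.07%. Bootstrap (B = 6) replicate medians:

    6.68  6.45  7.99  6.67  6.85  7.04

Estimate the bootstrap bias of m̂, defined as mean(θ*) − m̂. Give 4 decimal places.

mean(θ*) = (6.68 + 6.45 + 7.99 + 6.67 + 6.85 + 7.04) / 6 = 6.94667
bias = 6.94667 − 7.07

bias = −0.1233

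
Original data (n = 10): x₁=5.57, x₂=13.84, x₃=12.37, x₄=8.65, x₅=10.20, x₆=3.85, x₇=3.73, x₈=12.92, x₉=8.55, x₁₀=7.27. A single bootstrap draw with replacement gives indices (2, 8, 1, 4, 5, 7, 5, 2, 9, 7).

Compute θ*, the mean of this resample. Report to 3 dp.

Resample values: 13.84, 12.92, 5.57, 8.65, 10.20, 3.73, 10.20, 13.84, 8.55, 3.73.
Mean = (13.84 + 12.92 + 5.57 + 8.65 + 10.20 + 3.73 + 10.20 + 13.84 + 8.55 + 3.73) / 10 = 91.230 / 10 = 9.123

θ* = 9.123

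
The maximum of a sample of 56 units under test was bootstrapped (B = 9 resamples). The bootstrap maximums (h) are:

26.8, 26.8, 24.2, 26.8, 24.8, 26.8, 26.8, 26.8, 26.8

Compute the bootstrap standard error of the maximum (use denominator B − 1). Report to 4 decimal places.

SE* = 1.0252

Bootstrap SE is the standard deviation of the 9 replicate maximums.
Mean of replicates: (26.8 + 26.8 + 24.2 + 26.8 + 24.8 + 26.8 + 26.8 + 26.8 + 26.8) / 9 = 236.60000 / 9 = 26.28889
Sum of squared deviations: (+0.51111)² + (+0.51111)² + (−2.08889)² + (+0.51111)² + (−1.48889)² + (+0.51111)² + (+0.51111)² + (+0.51111)² + (+0.51111)² = 8.40889
Variance = 8.40889 / 8 = 1.05111
SE* = √1.05111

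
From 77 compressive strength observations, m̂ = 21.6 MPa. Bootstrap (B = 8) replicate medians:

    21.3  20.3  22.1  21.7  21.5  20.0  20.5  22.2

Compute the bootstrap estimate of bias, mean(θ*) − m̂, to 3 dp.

mean(θ*) = (21.3 + 20.3 + 22.1 + 21.7 + 21.5 + 20.0 + 20.5 + 22.2) / 8 = 21.2000
bias = 21.2000 − 21.6

bias = −0.400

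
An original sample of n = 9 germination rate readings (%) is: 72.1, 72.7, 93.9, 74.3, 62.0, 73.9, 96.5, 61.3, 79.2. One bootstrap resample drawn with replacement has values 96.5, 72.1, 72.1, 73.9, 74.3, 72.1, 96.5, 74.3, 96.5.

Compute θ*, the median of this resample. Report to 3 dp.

θ* = 74.300

Sorted: 72.1, 72.1, 72.1, 73.9, 74.3, 74.3, 96.5, 96.5, 96.5
Median = middle value = 74.300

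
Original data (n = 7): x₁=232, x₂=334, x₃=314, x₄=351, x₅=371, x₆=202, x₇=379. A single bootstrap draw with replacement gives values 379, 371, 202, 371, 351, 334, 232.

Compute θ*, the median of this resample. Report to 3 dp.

Sorted: 202, 232, 334, 351, 371, 371, 379
Median = middle value = 351.000

θ* = 351.000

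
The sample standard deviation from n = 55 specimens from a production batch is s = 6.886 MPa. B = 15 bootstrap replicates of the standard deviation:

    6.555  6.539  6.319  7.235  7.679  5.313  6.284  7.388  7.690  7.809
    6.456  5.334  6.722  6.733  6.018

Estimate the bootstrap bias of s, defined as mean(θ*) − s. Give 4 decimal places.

bias = −0.2144

mean(θ*) = (6.555 + 6.539 + 6.319 + 7.235 + 7.679 + 5.313 + 6.284 + 7.388 + 7.690 + 7.809 + 6.456 + 5.334 + 6.722 + 6.733 + 6.018) / 15 = 6.67160
bias = 6.67160 − 6.886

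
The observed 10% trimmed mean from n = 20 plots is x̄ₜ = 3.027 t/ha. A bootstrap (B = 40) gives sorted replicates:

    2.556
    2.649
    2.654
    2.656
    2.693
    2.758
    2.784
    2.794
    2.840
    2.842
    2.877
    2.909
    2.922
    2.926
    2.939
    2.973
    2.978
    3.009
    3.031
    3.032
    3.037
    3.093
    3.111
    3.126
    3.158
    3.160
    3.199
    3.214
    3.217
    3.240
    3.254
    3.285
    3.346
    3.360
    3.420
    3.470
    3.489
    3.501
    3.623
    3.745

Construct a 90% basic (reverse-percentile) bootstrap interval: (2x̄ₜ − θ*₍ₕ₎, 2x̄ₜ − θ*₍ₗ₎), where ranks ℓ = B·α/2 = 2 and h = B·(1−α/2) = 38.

(2.553, 3.405)

Percentile endpoints at ranks 2 and 38: θ*₍2₎ = 2.649, θ*₍38₎ = 3.501.
Basic interval reflects these around x̄ₜ:
  lower = 2 × 3.027 − 3.501 = 2.553
  upper = 2 × 3.027 − 2.649 = 3.405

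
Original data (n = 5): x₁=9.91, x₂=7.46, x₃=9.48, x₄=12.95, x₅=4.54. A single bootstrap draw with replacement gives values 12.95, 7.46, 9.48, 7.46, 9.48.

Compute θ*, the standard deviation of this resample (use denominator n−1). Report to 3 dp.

Mean = 9.3660; sum of squared deviations = 20.1367
s² = 20.1367 / 4 = 5.0342
s = √5.0342 = 2.244

θ* = 2.244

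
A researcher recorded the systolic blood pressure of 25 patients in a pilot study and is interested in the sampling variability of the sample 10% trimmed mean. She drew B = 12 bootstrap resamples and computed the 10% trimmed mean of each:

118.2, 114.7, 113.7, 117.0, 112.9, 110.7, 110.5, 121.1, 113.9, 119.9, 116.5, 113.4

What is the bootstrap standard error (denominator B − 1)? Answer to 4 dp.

Bootstrap SE is the standard deviation of the 12 replicate 10% trimmed means.
Mean of replicates: (118.2 + 114.7 + 113.7 + 117.0 + 112.9 + 110.7 + 110.5 + 121.1 + 113.9 + 119.9 + 116.5 + 113.4) / 12 = 1382.50000 / 12 = 115.20833
Sum of squared deviations: (+2.99167)² + (−0.50833)² + (−1.50833)² + (+1.79167)² + (−2.30833)² + (−4.50833)² + (−4.70833)² + (+5.89167)² + (−1.30833)² + (+4.69167)² + (+1.29167)² + (−1.80833)² = 125.88917
Variance = 125.88917 / 11 = 11.44447
SE* = √11.44447

SE* = 3.3830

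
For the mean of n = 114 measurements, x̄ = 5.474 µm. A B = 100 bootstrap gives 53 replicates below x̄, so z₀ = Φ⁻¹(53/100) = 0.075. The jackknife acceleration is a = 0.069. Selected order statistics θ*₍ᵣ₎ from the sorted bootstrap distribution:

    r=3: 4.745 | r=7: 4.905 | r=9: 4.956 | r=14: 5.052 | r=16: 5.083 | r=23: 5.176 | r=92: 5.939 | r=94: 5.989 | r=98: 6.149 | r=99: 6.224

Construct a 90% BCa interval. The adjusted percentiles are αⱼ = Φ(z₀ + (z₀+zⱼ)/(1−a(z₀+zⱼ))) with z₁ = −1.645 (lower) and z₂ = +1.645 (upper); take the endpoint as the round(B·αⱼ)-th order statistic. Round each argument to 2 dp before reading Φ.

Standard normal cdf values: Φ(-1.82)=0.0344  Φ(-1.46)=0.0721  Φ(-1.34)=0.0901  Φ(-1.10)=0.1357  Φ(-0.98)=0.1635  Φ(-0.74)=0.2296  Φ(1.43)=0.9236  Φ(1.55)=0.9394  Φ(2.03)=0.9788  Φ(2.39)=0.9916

Lower: z₀ + z₁ = 0.075 + (-1.645) = -1.570; 1 − a(z₀+z₁) = 1 − (0.069)(-1.570) = 1.1083; argument = 0.075 + (-1.570)/1.1083 = -1.3415 → -1.34.
α₁ = Φ(-1.34) = 0.0901; rank = round(100 × 0.0901) = 9; θ*₍9₎ = 4.956.
Upper: z₀ + z₂ = 1.720; 1 − a(z₀+z₂) = 0.8813; argument = 2.0266 → 2.03; α₂ = 0.9788; rank = 98; θ*₍98₎ = 6.149.

(4.956, 6.149)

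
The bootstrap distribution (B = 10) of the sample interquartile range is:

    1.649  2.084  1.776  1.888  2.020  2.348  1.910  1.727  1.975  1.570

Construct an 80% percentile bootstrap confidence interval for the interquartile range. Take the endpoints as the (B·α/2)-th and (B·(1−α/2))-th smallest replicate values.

(1.570, 2.084)

Sorted replicates: 1.570, 1.649, 1.727, 1.776, 1.888, 1.910, 1.975, 2.020, 2.084, 2.348
α = 0.20; lower rank = 10 × 0.100 = 1; upper rank = 10 × 0.900 = 9.
The 1st smallest replicate is 1.570; the 9th is 2.084.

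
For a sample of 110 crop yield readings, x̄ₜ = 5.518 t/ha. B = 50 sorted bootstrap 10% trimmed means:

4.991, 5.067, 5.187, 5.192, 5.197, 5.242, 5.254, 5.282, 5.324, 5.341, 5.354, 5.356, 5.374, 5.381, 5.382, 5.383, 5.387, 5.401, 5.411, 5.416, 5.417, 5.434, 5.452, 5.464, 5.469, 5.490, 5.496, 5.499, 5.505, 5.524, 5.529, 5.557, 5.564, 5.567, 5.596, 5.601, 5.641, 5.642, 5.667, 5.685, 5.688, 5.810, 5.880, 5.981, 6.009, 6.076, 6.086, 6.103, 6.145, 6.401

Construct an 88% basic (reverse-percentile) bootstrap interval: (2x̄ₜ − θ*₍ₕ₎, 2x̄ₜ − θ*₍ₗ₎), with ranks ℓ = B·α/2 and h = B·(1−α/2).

Percentile endpoints at ranks 3 and 47: θ*₍3₎ = 5.187, θ*₍47₎ = 6.086.
Basic interval reflects these around x̄ₜ:
  lower = 2 × 5.518 − 6.086 = 4.950
  upper = 2 × 5.518 − 5.187 = 5.849

(4.950, 5.849)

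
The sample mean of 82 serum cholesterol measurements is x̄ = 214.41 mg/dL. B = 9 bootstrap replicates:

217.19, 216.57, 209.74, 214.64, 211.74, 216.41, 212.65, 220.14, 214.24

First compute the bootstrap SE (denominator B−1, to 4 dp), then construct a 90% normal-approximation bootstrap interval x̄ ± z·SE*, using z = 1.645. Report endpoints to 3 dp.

(209.212, 219.608)

Mean of replicates = 214.8133; sum of squared deviations = 79.8800; SE* = √(79.8800/8) = 3.1599
Margin = 1.645 × 3.1599 = 5.1980
Interval: 214.41 ± 5.1980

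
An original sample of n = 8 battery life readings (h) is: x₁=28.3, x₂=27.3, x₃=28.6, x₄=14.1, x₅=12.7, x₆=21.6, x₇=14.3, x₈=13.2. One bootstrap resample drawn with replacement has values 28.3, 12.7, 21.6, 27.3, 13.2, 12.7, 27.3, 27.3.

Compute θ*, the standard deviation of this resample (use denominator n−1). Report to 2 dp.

θ* = 7.28

Mean = 21.3000; sum of squared deviations = 370.6200
s² = 370.6200 / 7 = 52.9457
s = √52.9457 = 7.28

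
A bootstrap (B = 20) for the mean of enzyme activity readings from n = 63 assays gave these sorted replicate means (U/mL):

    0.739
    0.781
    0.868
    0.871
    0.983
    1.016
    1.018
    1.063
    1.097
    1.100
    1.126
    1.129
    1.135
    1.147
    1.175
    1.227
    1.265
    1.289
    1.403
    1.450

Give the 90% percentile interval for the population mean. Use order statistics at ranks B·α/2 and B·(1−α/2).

(0.739, 1.403)

α = 0.10; lower rank = 20 × 0.050 = 1; upper rank = 20 × 0.950 = 19.
The 1st smallest replicate is 0.739; the 19th is 1.403.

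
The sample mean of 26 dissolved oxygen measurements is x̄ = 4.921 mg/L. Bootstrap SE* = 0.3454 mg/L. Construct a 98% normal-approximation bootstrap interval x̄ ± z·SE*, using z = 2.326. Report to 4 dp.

Margin = 2.326 × 0.3454 = 0.80340
Interval: 4.921 ± 0.80340

(4.1176, 5.7244)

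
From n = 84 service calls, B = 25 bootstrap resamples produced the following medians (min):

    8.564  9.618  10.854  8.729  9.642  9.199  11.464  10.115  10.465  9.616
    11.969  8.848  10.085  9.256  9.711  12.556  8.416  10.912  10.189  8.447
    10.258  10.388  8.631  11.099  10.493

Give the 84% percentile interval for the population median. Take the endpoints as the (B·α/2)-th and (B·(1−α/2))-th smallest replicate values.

Sorted replicates: 8.416, 8.447, 8.564, 8.631, 8.729, 8.848, 9.199, 9.256, 9.616, 9.618, 9.642, 9.711, 10.085, 10.115, 10.189, 10.258, 10.388, 10.465, 10.493, 10.854, 10.912, 11.099, 11.464, 11.969, 12.556
α = 0.16; lower rank = 25 × 0.080 = 2; upper rank = 25 × 0.920 = 23.
The 2nd smallest replicate is 8.447; the 23rd is 11.464.

(8.447, 11.464)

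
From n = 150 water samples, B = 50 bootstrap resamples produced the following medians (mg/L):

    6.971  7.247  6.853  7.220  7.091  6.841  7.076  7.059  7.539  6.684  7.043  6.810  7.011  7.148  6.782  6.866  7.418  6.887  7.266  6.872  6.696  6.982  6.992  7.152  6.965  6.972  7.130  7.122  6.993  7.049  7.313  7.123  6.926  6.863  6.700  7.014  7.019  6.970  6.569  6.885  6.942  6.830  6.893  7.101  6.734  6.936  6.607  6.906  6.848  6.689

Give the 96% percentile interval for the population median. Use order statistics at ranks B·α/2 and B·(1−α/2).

(6.569, 7.418)

Sorted replicates: 6.569, 6.607, 6.684, 6.689, 6.696, 6.700, 6.734, 6.782, 6.810, 6.830, 6.841, 6.848, 6.853, 6.863, 6.866, 6.872, 6.885, 6.887, 6.893, 6.906, 6.926, 6.936, 6.942, 6.965, 6.970, 6.971, 6.972, 6.982, 6.992, 6.993, 7.011, 7.014, 7.019, 7.043, 7.049, 7.059, 7.076, 7.091, 7.101, 7.122, 7.123, 7.130, 7.148, 7.152, 7.220, 7.247, 7.266, 7.313, 7.418, 7.539
α = 0.04; lower rank = 50 × 0.020 = 1; upper rank = 50 × 0.980 = 49.
The 1st smallest replicate is 6.569; the 49th is 7.418.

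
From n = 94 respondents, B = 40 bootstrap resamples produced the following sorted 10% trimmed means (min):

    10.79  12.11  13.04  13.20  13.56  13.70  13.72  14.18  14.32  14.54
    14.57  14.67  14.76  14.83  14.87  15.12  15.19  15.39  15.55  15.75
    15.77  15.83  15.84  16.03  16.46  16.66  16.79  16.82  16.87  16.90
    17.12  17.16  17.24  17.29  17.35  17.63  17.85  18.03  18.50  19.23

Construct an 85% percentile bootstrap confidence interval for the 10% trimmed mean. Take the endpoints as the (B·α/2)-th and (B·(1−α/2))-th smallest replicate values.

(13.04, 17.85)

α = 0.15; lower rank = 40 × 0.075 = 3; upper rank = 40 × 0.925 = 37.
The 3rd smallest replicate is 13.04; the 37th is 17.85.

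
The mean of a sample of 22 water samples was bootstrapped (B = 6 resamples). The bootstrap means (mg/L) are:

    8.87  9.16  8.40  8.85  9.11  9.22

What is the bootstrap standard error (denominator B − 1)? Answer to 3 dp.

Bootstrap SE is the standard deviation of the 6 replicate means.
Mean of replicates: (8.87 + 9.16 + 8.40 + 8.85 + 9.11 + 9.22) / 6 = 53.6100 / 6 = 8.9350
Sum of squared deviations: (−0.0650)² + (+0.2250)² + (−0.5350)² + (−0.0850)² + (+0.1750)² + (+0.2850)² = 0.4602
Variance = 0.4602 / 5 = 0.0920
SE* = √0.0920

SE* = 0.303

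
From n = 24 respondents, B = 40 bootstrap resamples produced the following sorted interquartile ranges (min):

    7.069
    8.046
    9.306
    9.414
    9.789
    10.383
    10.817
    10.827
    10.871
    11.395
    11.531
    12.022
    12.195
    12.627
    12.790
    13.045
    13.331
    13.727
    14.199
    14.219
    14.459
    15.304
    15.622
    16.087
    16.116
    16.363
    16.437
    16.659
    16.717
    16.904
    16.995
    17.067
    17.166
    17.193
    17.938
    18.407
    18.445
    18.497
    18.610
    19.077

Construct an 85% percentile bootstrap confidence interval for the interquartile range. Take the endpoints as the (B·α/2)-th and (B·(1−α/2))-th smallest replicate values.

α = 0.15; lower rank = 40 × 0.075 = 3; upper rank = 40 × 0.925 = 37.
The 3rd smallest replicate is 9.306; the 37th is 18.445.

(9.306, 18.445)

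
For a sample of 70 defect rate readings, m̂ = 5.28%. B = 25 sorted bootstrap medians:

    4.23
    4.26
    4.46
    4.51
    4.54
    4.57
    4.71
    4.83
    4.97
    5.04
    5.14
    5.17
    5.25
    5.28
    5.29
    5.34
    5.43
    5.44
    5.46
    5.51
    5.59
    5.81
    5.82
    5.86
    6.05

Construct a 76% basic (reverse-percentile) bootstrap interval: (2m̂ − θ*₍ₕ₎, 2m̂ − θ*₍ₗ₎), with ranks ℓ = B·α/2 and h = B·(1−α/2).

(4.75, 6.10)

Percentile endpoints at ranks 3 and 22: θ*₍3₎ = 4.46, θ*₍22₎ = 5.81.
Basic interval reflects these around m̂:
  lower = 2 × 5.28 − 5.81 = 4.75
  upper = 2 × 5.28 − 4.46 = 6.10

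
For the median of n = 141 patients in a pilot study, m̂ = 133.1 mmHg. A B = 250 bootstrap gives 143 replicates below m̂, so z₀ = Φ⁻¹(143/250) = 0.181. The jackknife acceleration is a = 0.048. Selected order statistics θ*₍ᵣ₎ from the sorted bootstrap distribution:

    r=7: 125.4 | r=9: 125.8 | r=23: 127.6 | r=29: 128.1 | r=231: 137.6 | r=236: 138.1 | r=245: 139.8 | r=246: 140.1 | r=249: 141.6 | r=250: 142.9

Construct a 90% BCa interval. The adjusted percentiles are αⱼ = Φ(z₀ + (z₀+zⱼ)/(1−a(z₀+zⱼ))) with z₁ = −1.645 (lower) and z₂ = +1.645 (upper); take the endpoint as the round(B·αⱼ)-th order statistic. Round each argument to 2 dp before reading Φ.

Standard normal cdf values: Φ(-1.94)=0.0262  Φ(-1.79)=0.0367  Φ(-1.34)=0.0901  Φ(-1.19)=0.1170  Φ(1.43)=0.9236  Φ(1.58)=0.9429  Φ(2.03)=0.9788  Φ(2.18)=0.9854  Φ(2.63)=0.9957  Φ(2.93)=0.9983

(128.1, 140.1)

Lower: z₀ + z₁ = 0.181 + (-1.645) = -1.464; 1 − a(z₀+z₁) = 1 − (0.048)(-1.464) = 1.0703; argument = 0.181 + (-1.464)/1.0703 = -1.1869 → -1.19.
α₁ = Φ(-1.19) = 0.1170; rank = round(250 × 0.1170) = 29; θ*₍29₎ = 128.1.
Upper: z₀ + z₂ = 1.826; 1 − a(z₀+z₂) = 0.9124; argument = 2.1824 → 2.18; α₂ = 0.9854; rank = 246; θ*₍246₎ = 140.1.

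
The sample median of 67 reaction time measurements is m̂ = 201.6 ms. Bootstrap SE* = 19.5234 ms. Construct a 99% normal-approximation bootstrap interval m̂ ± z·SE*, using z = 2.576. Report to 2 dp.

Margin = 2.576 × 19.5234 = 50.292
Interval: 201.6 ± 50.292

(151.31, 251.89)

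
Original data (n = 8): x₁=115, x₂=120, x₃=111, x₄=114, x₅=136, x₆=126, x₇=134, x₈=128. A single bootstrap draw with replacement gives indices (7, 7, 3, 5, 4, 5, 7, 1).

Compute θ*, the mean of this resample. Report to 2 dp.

Resample values: 134, 134, 111, 136, 114, 136, 134, 115.
Mean = (134 + 134 + 111 + 136 + 114 + 136 + 134 + 115) / 8 = 1014.0 / 8 = 126.75

θ* = 126.75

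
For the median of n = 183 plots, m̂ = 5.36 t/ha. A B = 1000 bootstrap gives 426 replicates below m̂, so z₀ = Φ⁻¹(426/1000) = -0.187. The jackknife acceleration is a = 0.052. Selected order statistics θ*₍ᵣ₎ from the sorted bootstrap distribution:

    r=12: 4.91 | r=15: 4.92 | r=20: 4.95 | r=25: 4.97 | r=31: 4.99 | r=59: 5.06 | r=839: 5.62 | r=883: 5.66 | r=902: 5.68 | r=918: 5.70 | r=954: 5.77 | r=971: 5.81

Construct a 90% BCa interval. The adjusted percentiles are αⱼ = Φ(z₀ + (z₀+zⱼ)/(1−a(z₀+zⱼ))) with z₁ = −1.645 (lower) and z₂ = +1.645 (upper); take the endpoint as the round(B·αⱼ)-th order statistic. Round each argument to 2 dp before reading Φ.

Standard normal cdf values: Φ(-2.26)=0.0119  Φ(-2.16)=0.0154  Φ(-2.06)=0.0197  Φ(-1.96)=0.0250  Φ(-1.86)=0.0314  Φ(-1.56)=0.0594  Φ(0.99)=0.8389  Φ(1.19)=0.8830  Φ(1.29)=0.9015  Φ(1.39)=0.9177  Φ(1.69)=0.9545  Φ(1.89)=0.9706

Lower: z₀ + z₁ = -0.187 + (-1.645) = -1.832; 1 − a(z₀+z₁) = 1 − (0.052)(-1.832) = 1.0953; argument = -0.187 + (-1.832)/1.0953 = -1.8597 → -1.86.
α₁ = Φ(-1.86) = 0.0314; rank = round(1000 × 0.0314) = 31; θ*₍31₎ = 4.99.
Upper: z₀ + z₂ = 1.458; 1 − a(z₀+z₂) = 0.9242; argument = 1.3906 → 1.39; α₂ = 0.9177; rank = 918; θ*₍918₎ = 5.70.

(4.99, 5.70)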